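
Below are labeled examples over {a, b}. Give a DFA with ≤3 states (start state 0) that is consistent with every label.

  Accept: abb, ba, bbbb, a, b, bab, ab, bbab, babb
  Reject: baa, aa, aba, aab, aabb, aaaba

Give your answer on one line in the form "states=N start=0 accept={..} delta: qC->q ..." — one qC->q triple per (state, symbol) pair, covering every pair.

states=3 start=0 accept={0,1} delta: 0a->1 0b->0 1a->2 1b->1 2a->1 2b->2

Grow the machine one transition at a time. Run the examples from 0; the earliest place one falls off (shortest prefix, ties alphabetical) gets sent to the lowest-numbered state that keeps every Accept/Reject pair distinguishable — a pair clashes when both reach the same state with identical unread suffix — and to a fresh state only if none does.
a: 0a undefined. 0a->0: no, abb/aabb meet in 0 with "bb" left. Open state 1: 0a->1.
b: 0b undefined. 0b->0: ok.
aa: 1a undefined. 1a->0: no, bbbb/baa meet in 0. 1a->1: no, abb/aabb meet in 1 with "bb" left. Open state 2: 1a->2.
ab: 1b undefined. 1b->0: no, ba/aba meet in 1. 1b->1: ok.
aaa: 2a undefined. 2a->0: no, abb/aaaba meet in 1. 2a->1: ok.
aab: 2b undefined. 2b->0: no, bbbb/aab meet in 0. 2b->1: no, abb/aab meet in 1. 2b->2: ok.
All examples now run through 3 states with every (state, symbol) defined. Accept strings end in {0,1}, Reject strings end in {2}; accept={0,1}.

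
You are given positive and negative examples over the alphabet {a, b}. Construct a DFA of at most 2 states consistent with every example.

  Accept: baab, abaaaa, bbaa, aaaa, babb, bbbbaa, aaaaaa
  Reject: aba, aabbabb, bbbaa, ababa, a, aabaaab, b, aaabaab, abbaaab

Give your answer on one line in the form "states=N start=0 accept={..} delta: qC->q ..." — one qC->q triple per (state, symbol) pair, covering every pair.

states=2 start=0 accept={0} delta: 0a->1 0b->1 1a->0 1b->0

State merging on the prefix tree: take the shortest (then alphabetical) example prefix whose next move is undefined and point that move at state 0, else 1, else 2, ...; a target is out if some Accept/Reject pair would then sit in one state with the same input left (inseparable). If every existing state is out, open a new one.
a: 0a undefined. 0a->0: no, baab/aaabaab meet in 0 with "baab" left. Open state 1: 0a->1.
b: 0b undefined. 0b->0: no, bbaa/bbbaa meet in 1 with "a" left. 0b->1: ok.
aa: 1a undefined. 1a->0: ok.
ab: 1b undefined. 1b->0: ok.
All examples now run through 2 states with every (state, symbol) defined. Accept strings end in {0}, Reject strings end in {1}; accept={0}.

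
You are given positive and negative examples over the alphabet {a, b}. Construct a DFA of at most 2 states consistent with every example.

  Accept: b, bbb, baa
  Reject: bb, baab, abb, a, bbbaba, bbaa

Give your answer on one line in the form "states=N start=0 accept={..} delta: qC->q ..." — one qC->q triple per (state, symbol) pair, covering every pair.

states=2 start=0 accept={1} delta: 0a->0 0b->1 1a->1 1b->0

State merging on the prefix tree: take the shortest (then alphabetical) example prefix whose next move is undefined and point that move at state 0, else 1, else 2, ...; a target is out if some Accept/Reject pair would then sit in one state with the same input left (inseparable). If every existing state is out, open a new one.
a: 0a undefined. 0a->0: ok.
b: 0b undefined. 0b->0: no, b/bb meet in 0. Open state 1: 0b->1.
ba: 1a undefined. 1a->0: no, b/baab meet in 1. 1a->1: ok.
bb: 1b undefined. 1b->0: ok.
All examples now run through 2 states with every (state, symbol) defined. Accept strings end in {1}, Reject strings end in {0}; accept={1}.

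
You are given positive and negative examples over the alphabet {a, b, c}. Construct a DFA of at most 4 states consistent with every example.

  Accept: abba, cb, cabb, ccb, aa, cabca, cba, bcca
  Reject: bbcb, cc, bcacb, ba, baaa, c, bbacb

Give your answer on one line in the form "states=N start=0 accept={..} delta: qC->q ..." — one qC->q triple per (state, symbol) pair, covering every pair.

Grow the machine one transition at a time. Run the examples from 0; the earliest place one falls off (shortest prefix, ties alphabetical) gets sent to the lowest-numbered state that keeps every Accept/Reject pair distinguishable — a pair clashes when both reach the same state with identical unread suffix — and to a fresh state only if none does.
a: 0a undefined. 0a->0: ok.
b: 0b undefined. 0b->0: no, abba/ba meet in 0. Open state 1: 0b->1.
c: 0c undefined. 0c->0: no, aa/cc meet in 0. 0c->1: ok.
ba: 1a undefined. 1a->0: no, aa/ba meet in 0. 1a->1: ok.
bb: 1b undefined. 1b->0: no, abba/bbcb meet in 0. 1b->1: no, abba/ba meet in 1. Open state 2: 1b->2.
bc: 1c undefined. 1c->0: no, cb/bcacb meet in 2. 1c->1: no, cb/bcacb meet in 2. 1c->2: no, cb/cc meet in 2. Open state 3: 1c->3.
bba: 2a undefined. 2a->0: no, cb/bbacb meet in 2. 2a->1: no, abba/ba meet in 1. 2a->2: ok.
bbc: 2c undefined. 2c->0: ok.
bca: 3a undefined. 3a->0: no, abba/bcacb meet in 2. 3a->1: no, ccb/bcacb meet in 3 with "b" left. 3a->2: ok.
bcc: 3c undefined. 3c->0: ok.
ccb: 3b undefined. 3b->0: ok.
cabb: 2b undefined. 2b->0: ok.
All examples now run through 4 states with every (state, symbol) defined. Accept strings end in {0,2}, Reject strings end in {1,3}; accept={0,2}.

states=4 start=0 accept={0,2} delta: 0a->0 0b->1 0c->1 1a->1 1b->2 1c->3 2a->2 2b->0 2c->0 3a->2 3b->0 3c->0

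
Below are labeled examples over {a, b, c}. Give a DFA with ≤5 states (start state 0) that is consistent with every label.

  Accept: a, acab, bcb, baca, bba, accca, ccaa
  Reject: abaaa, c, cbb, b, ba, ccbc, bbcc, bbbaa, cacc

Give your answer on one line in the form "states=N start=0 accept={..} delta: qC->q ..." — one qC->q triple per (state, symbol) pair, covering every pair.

states=3 start=0 accept={0} delta: 0a->0 0b->1 0c->1 1a->1 1b->0 1c->2 2a->0 2b->0 2c->2

Grow the machine one transition at a time. Run the examples from 0; the earliest place one falls off (shortest prefix, ties alphabetical) gets sent to the lowest-numbered state that keeps every Accept/Reject pair distinguishable — a pair clashes when both reach the same state with identical unread suffix — and to a fresh state only if none does.
a: 0a undefined. 0a->0: ok.
b: 0b undefined. 0b->0: no, a/abaaa meet in 0. Open state 1: 0b->1.
c: 0c undefined. 0c->0: no, a/c meet in 0. 0c->1: ok.
ba: 1a undefined. 1a->0: no, a/abaaa meet in 0. 1a->1: ok.
bb: 1b undefined. 1b->0: ok.
bc: 1c undefined. 1c->0: no, a/ccbc meet in 0. 1c->1: no, baca/abaaa meet in 1. Open state 2: 1c->2.
bcb: 2b undefined. 2b->0: ok.
cca: 2a undefined. 2a->0: ok.
accc: 2c undefined. 2c->0: no, a/cacc meet in 0. 2c->1: no, accca/abaaa meet in 1. 2c->2: ok.
All examples now run through 3 states with every (state, symbol) defined. Accept strings end in {0}, Reject strings end in {1,2}; accept={0}.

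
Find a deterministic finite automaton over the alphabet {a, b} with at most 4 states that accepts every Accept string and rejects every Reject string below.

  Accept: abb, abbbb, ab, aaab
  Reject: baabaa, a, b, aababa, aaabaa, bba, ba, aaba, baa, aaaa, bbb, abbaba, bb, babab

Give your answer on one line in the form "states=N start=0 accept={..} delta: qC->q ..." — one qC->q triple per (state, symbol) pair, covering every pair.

Grow the machine one transition at a time. Run the examples from 0; the earliest place one falls off (shortest prefix, ties alphabetical) gets sent to the lowest-numbered state that keeps every Accept/Reject pair distinguishable — a pair clashes when both reach the same state with identical unread suffix — and to a fresh state only if none does.
a: 0a undefined. 0a->0: no, abb/bb meet in 0 with "bb" left. Open state 1: 0a->1.
b: 0b undefined. 0b->0: ok.
aa: 1a undefined. 1a->0: ok.
ab: 1b undefined. 1b->0: no, abb/baabaa meet in 0. 1b->1: no, abb/a meet in 1. Open state 2: 1b->2.
abb: 2b undefined. 2b->0: no, abb/baabaa meet in 0. 2b->1: no, abb/a meet in 1. 2b->2: ok.
abba: 2a undefined. 2a->0: ok.
All examples now run through 3 states with every (state, symbol) defined. Accept strings end in {2}, Reject strings end in {0,1}; accept={2}.

states=3 start=0 accept={2} delta: 0a->1 0b->0 1a->0 1b->2 2a->0 2b->2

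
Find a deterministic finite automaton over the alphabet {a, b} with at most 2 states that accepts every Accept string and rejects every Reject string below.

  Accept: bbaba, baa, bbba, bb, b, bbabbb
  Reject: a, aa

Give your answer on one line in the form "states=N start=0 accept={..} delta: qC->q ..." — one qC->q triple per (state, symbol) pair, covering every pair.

State merging on the prefix tree: take the shortest (then alphabetical) example prefix whose next move is undefined and point that move at state 0, else 1, else 2, ...; a target is out if some Accept/Reject pair would then sit in one state with the same input left (inseparable). If every existing state is out, open a new one.
a: 0a undefined. 0a->0: ok.
b: 0b undefined. 0b->0: no, bbaba/a meet in 0. Open state 1: 0b->1.
ba: 1a undefined. 1a->0: no, baa/a meet in 0. 1a->1: ok.
bb: 1b undefined. 1b->0: no, bb/a meet in 0. 1b->1: ok.
All examples now run through 2 states with every (state, symbol) defined. Accept strings end in {1}, Reject strings end in {0}; accept={1}.

states=2 start=0 accept={1} delta: 0a->0 0b->1 1a->1 1b->1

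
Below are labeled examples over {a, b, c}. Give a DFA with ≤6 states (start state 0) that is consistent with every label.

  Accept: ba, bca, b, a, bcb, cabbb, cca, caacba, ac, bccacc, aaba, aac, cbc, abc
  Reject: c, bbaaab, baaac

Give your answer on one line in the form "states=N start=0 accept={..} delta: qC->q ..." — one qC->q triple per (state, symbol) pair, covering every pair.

states=5 start=0 accept={0,1,3,4} delta: 0a->1 0b->0 0c->2 1a->2 1b->1 1c->0 2a->3 2b->4 2c->3 3a->0 3b->2 3c->2 4a->0 4b->0 4c->0

State merging on the prefix tree: take the shortest (then alphabetical) example prefix whose next move is undefined and point that move at state 0, else 1, else 2, ...; a target is out if some Accept/Reject pair would then sit in one state with the same input left (inseparable). If every existing state is out, open a new one.
a: 0a undefined. 0a->0: no, ac/c meet in 0 with "c" left. Open state 1: 0a->1.
b: 0b undefined. 0b->0: ok.
c: 0c undefined. 0c->0: no, b/c meet in 0. 0c->1: no, ba/c meet in 1. Open state 2: 0c->2.
aa: 1a undefined. 1a->0: no, ac/baaac meet in 1 with "c" left. 1a->1: no, ac/baaac meet in 1 with "c" left. 1a->2: ok.
ab: 1b undefined. 1b->0: no, abc/c meet in 2. 1b->1: ok.
ac: 1c undefined. 1c->0: ok.
ca: 2a undefined. 2a->0: no, bca/bbaaab meet in 0. 2a->1: no, ba/bbaaab meet in 1. 2a->2: no, bca/c meet in 2. Open state 3: 2a->3.
cb: 2b undefined. 2b->0: no, cbc/c meet in 2. 2b->1: no, aaba/c meet in 2. 2b->2: no, bcb/c meet in 2. 2b->3: no, cbc/baaac meet in 3 with "c" left. Open state 4: 2b->4.
cc: 2c undefined. 2c->0: no, bccacc/c meet in 2. 2c->1: no, cca/c meet in 2. 2c->2: no, aac/c meet in 2. 2c->3: ok.
caa: 3a undefined. 3a->0: ok.
cab: 3b undefined. 3b->0: no, b/bbaaab meet in 0. 3b->1: no, ba/bbaaab meet in 1. 3b->2: ok.
cbc: 4c undefined. 4c->0: ok.
aaba: 4a undefined. 4a->0: ok.
baaac: 3c undefined. 3c->0: no, b/baaac meet in 0. 3c->1: no, ba/baaac meet in 1. 3c->2: ok.
cabbb: 4b undefined. 4b->0: ok.
All examples now run through 5 states with every (state, symbol) defined. Accept strings end in {0,1,3,4}, Reject strings end in {2}; accept={0,1,3,4}.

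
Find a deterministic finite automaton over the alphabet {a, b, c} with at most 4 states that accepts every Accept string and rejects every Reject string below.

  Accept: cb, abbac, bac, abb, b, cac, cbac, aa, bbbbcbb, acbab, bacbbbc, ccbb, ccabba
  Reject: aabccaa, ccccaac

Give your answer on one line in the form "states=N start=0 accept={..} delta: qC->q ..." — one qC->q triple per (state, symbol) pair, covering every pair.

states=3 start=0 accept={0,1} delta: 0a->0 0b->0 0c->1 1a->0 1b->0 1c->2 2a->2 2b->0 2c->2

Grow the machine one transition at a time. Run the examples from 0; the earliest place one falls off (shortest prefix, ties alphabetical) gets sent to the lowest-numbered state that keeps every Accept/Reject pair distinguishable — a pair clashes when both reach the same state with identical unread suffix — and to a fresh state only if none does.
a: 0a undefined. 0a->0: ok.
b: 0b undefined. 0b->0: ok.
c: 0c undefined. 0c->0: no, cb/aabccaa meet in 0. Open state 1: 0c->1.
ca: 1a undefined. 1a->0: ok.
cb: 1b undefined. 1b->0: ok.
cc: 1c undefined. 1c->0: no, cb/aabccaa meet in 0. 1c->1: no, cb/aabccaa meet in 0. Open state 2: 1c->2.
cca: 2a undefined. 2a->0: no, cb/aabccaa meet in 0. 2a->1: no, cb/aabccaa meet in 0. 2a->2: ok.
ccb: 2b undefined. 2b->0: ok.
ccc: 2c undefined. 2c->0: no, abbac/ccccaac meet in 1. 2c->1: no, abbac/ccccaac meet in 1. 2c->2: ok.
All examples now run through 3 states with every (state, symbol) defined. Accept strings end in {0,1}, Reject strings end in {2}; accept={0,1}.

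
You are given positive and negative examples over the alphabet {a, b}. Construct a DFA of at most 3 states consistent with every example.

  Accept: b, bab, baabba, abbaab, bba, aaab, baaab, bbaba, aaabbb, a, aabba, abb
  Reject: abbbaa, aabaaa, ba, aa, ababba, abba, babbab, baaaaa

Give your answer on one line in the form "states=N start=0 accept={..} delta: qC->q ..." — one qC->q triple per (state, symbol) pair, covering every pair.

states=3 start=0 accept={1} delta: 0a->1 0b->1 1a->2 1b->0 2a->2 2b->1

Grow the machine one transition at a time. Run the examples from 0; the earliest place one falls off (shortest prefix, ties alphabetical) gets sent to the lowest-numbered state that keeps every Accept/Reject pair distinguishable — a pair clashes when both reach the same state with identical unread suffix — and to a fresh state only if none does.
a: 0a undefined. 0a->0: no, bba/abba meet in 0 with "bba" left. Open state 1: 0a->1.
b: 0b undefined. 0b->0: no, bba/ba meet in 1. 0b->1: ok.
aa: 1a undefined. 1a->0: no, baabba/abba meet in 1 with "bba" left. 1a->1: no, b/ba meet in 1. Open state 2: 1a->2.
ab: 1b undefined. 1b->0: ok.
aaa: 2a undefined. 2a->0: no, baaab/baaaaa meet in 0. 2a->1: no, baabba/abbbaa meet in 2. 2a->2: ok.
aab: 2b undefined. 2b->0: no, bab/babbab meet in 0. 2b->1: ok.
All examples now run through 3 states with every (state, symbol) defined. Accept strings end in {1}, Reject strings end in {0,2}; accept={1}.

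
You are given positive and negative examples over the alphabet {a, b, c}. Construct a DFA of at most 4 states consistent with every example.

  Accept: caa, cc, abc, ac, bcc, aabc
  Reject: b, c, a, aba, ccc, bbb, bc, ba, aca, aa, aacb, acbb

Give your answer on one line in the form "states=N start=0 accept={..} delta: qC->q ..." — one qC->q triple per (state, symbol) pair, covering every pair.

Grow the machine one transition at a time. Run the examples from 0; the earliest place one falls off (shortest prefix, ties alphabetical) gets sent to the lowest-numbered state that keeps every Accept/Reject pair distinguishable — a pair clashes when both reach the same state with identical unread suffix — and to a fresh state only if none does.
a: 0a undefined. 0a->0: no, abc/bc meet in 0 with "bc" left. Open state 1: 0a->1.
b: 0b undefined. 0b->0: ok.
c: 0c undefined. 0c->0: no, caa/aa meet in 1 with "a" left. 0c->1: ok.
aa: 1a undefined. 1a->0: no, caa/c meet in 1. 1a->1: no, caa/c meet in 1. Open state 2: 1a->2.
ab: 1b undefined. 1b->0: no, abc/c meet in 1. 1b->1: ok.
ac: 1c undefined. 1c->0: no, cc/b meet in 0. 1c->1: no, cc/c meet in 1. 1c->2: no, caa/aca meet in 2 with "a" left. Open state 3: 1c->3.
aab: 2b undefined. 2b->0: no, aabc/c meet in 1. 2b->1: ok.
aac: 2c undefined. 2c->0: ok.
aca: 3a undefined. 3a->0: ok.
acb: 3b undefined. 3b->0: ok.
caa: 2a undefined. 2a->0: no, caa/b meet in 0. 2a->1: no, caa/c meet in 1. 2a->2: no, caa/aba meet in 2. 2a->3: ok.
ccc: 3c undefined. 3c->0: ok.
All examples now run through 4 states with every (state, symbol) defined. Accept strings end in {3}, Reject strings end in {0,1,2}; accept={3}.

states=4 start=0 accept={3} delta: 0a->1 0b->0 0c->1 1a->2 1b->1 1c->3 2a->3 2b->1 2c->0 3a->0 3b->0 3c->0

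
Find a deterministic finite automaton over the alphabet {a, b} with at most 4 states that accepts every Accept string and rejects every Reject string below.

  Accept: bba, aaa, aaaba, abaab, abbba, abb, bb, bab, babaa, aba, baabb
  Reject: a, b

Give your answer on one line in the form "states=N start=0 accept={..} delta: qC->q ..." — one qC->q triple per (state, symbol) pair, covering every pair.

Fold the examples into a partial DFA from state 0: repeatedly fix the first undefined (state, symbol) met by the shortest-then-alphabetical prefix, trying targets in increasing order and rejecting any under which an Accept and a Reject string meet in one state with the same remainder; add a state when all current targets are rejected. Accepting states are where Accept strings end.
a: 0a undefined. 0a->0: no, aaa/a meet in 0. Open state 1: 0a->1.
b: 0b undefined. 0b->0: no, bba/a meet in 1. 0b->1: ok.
aa: 1a undefined. 1a->0: no, aaa/a meet in 1. 1a->1: no, aaa/a meet in 1. Open state 2: 1a->2.
ab: 1b undefined. 1b->0: no, bba/a meet in 1. 1b->1: no, abb/a meet in 1. 1b->2: ok.
aaa: 2a undefined. 2a->0: ok.
abb: 2b undefined. 2b->0: ok.
All examples now run through 3 states with every (state, symbol) defined. Accept strings end in {0,2}, Reject strings end in {1}; accept={0,2}.

states=3 start=0 accept={0,2} delta: 0a->1 0b->1 1a->2 1b->2 2a->0 2b->0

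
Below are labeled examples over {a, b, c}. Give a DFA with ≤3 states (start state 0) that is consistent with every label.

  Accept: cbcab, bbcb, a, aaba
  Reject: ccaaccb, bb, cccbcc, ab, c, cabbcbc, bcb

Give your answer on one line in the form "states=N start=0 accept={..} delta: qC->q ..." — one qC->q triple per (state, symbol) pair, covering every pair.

states=3 start=0 accept={0} delta: 0a->0 0b->1 0c->1 1a->0 1b->2 1c->0 2a->2 2b->0 2c->2

State merging on the prefix tree: take the shortest (then alphabetical) example prefix whose next move is undefined and point that move at state 0, else 1, else 2, ...; a target is out if some Accept/Reject pair would then sit in one state with the same input left (inseparable). If every existing state is out, open a new one.
a: 0a undefined. 0a->0: ok.
b: 0b undefined. 0b->0: no, bbcb/bcb meet in 0 with "cb" left. Open state 1: 0b->1.
c: 0c undefined. 0c->0: no, a/c meet in 0. 0c->1: ok.
bb: 1b undefined. 1b->0: no, bbcb/bb meet in 0. 1b->1: no, bbcb/bcb meet in 1 with "cb" left. Open state 2: 1b->2.
bc: 1c undefined. 1c->0: ok.
ca: 1a undefined. 1a->0: ok.
bbc: 2c undefined. 2c->0: no, cbcab/ccaaccb meet in 1. 2c->1: no, cbcab/ccaaccb meet in 1. 2c->2: ok.
bbcb: 2b undefined. 2b->0: ok.
cbca: 2a undefined. 2a->0: no, cbcab/ccaaccb meet in 1. 2a->1: no, cbcab/bb meet in 2. 2a->2: ok.
All examples now run through 3 states with every (state, symbol) defined. Accept strings end in {0}, Reject strings end in {1,2}; accept={0}.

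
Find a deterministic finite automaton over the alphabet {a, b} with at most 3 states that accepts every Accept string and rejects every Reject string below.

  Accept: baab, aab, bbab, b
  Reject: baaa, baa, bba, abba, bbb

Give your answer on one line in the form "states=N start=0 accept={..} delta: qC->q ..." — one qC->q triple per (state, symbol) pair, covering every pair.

states=3 start=0 accept={1} delta: 0a->0 0b->1 1a->0 1b->2 2a->0 2b->0

Grow the machine one transition at a time. Run the examples from 0; the earliest place one falls off (shortest prefix, ties alphabetical) gets sent to the lowest-numbered state that keeps every Accept/Reject pair distinguishable — a pair clashes when both reach the same state with identical unread suffix — and to a fresh state only if none does.
a: 0a undefined. 0a->0: ok.
b: 0b undefined. 0b->0: no, baab/baaa meet in 0. Open state 1: 0b->1.
ba: 1a undefined. 1a->0: ok.
bb: 1b undefined. 1b->0: no, baab/bbb meet in 1. 1b->1: no, baab/bbb meet in 1. Open state 2: 1b->2.
bba: 2a undefined. 2a->0: ok.
bbb: 2b undefined. 2b->0: ok.
All examples now run through 3 states with every (state, symbol) defined. Accept strings end in {1}, Reject strings end in {0}; accept={1}.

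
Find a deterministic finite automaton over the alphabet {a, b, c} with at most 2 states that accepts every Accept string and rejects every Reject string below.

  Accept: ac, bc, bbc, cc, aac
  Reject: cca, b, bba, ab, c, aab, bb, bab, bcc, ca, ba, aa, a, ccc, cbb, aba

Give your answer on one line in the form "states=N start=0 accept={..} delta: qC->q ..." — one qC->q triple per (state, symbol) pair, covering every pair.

states=2 start=0 accept={0} delta: 0a->1 0b->1 0c->1 1a->1 1b->1 1c->0

State merging on the prefix tree: take the shortest (then alphabetical) example prefix whose next move is undefined and point that move at state 0, else 1, else 2, ...; a target is out if some Accept/Reject pair would then sit in one state with the same input left (inseparable). If every existing state is out, open a new one.
a: 0a undefined. 0a->0: no, ac/c meet in 0 with "c" left. Open state 1: 0a->1.
b: 0b undefined. 0b->0: no, bc/c meet in 0 with "c" left. 0b->1: ok.
c: 0c undefined. 0c->0: no, cc/c meet in 0. 0c->1: ok.
aa: 1a undefined. 1a->0: no, aac/b meet in 1. 1a->1: ok.
ab: 1b undefined. 1b->0: no, bbc/b meet in 1. 1b->1: ok.
ac: 1c undefined. 1c->0: ok.
All examples now run through 2 states with every (state, symbol) defined. Accept strings end in {0}, Reject strings end in {1}; accept={0}.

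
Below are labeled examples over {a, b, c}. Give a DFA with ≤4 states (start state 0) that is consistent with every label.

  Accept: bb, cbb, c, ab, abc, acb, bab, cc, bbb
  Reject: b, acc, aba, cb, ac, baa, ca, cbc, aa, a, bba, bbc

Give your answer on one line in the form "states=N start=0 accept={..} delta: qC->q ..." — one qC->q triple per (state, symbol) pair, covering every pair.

Fold the examples into a partial DFA from state 0: repeatedly fix the first undefined (state, symbol) met by the shortest-then-alphabetical prefix, trying targets in increasing order and rejecting any under which an Accept and a Reject string meet in one state with the same remainder; add a state when all current targets are rejected. Accepting states are where Accept strings end.
a: 0a undefined. 0a->0: no, c/ac meet in 0 with "c" left. Open state 1: 0a->1.
b: 0b undefined. 0b->0: no, bb/b meet in 0. 0b->1: no, abc/bbc meet in 1 with "bc" left. Open state 2: 0b->2.
c: 0c undefined. 0c->0: ok.
aa: 1a undefined. 1a->0: no, c/aa meet in 0. 1a->1: ok.
ab: 1b undefined. 1b->0: ok.
ac: 1c undefined. 1c->0: no, c/acc meet in 0. 1c->1: ok.
ba: 2a undefined. 2a->0: no, bab/b meet in 2. 2a->1: ok.
bb: 2b undefined. 2b->0: no, bb/bbc meet in 0. 2b->1: no, bb/acc meet in 1. 2b->2: no, bb/b meet in 2. Open state 3: 2b->3.
bba: 3a undefined. 3a->0: no, c/bba meet in 0. 3a->1: ok.
bbb: 3b undefined. 3b->0: ok.
bbc: 3c undefined. 3c->0: no, c/bbc meet in 0. 3c->1: ok.
cbc: 2c undefined. 2c->0: no, c/cbc meet in 0. 2c->1: ok.
All examples now run through 4 states with every (state, symbol) defined. Accept strings end in {0,3}, Reject strings end in {1,2}; accept={0,3}.

states=4 start=0 accept={0,3} delta: 0a->1 0b->2 0c->0 1a->1 1b->0 1c->1 2a->1 2b->3 2c->1 3a->1 3b->0 3c->1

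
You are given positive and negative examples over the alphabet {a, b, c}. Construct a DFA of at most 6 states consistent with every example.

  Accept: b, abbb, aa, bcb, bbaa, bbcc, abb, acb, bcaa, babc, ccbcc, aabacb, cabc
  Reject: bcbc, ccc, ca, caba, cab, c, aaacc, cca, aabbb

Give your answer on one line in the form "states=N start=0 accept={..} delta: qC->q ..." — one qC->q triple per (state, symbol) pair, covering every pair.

states=6 start=0 accept={0,1,3} delta: 0a->1 0b->0 0c->2 1a->3 1b->1 1c->0 2a->4 2b->0 2c->3 3a->2 3b->4 3c->2 4a->0 4b->5 4c->1 5a->2 5b->2 5c->0

State merging on the prefix tree: take the shortest (then alphabetical) example prefix whose next move is undefined and point that move at state 0, else 1, else 2, ...; a target is out if some Accept/Reject pair would then sit in one state with the same input left (inseparable). If every existing state is out, open a new one.
a: 0a undefined. 0a->0: no, abbb/aabbb meet in 0 with "bbb" left. Open state 1: 0a->1.
b: 0b undefined. 0b->0: ok.
c: 0c undefined. 0c->0: no, b/bcbc meet in 0. 0c->1: no, aa/ca meet in 1 with "a" left. Open state 2: 0c->2.
aa: 1a undefined. 1a->0: no, b/aabbb meet in 0. 1a->1: no, abbb/aabbb meet in 1 with "bbb" left. 1a->2: no, aa/c meet in 2. Open state 3: 1a->3.
ab: 1b undefined. 1b->0: no, babc/c meet in 2. 1b->1: ok.
ac: 1c undefined. 1c->0: ok.
ca: 2a undefined. 2a->0: no, b/ca meet in 0. 2a->1: no, abbb/ca meet in 1. 2a->2: no, bcb/cab meet in 2 with "b" left. 2a->3: no, aa/ca meet in 3. Open state 4: 2a->4.
cc: 2c undefined. 2c->0: no, abbb/cca meet in 1. 2c->1: no, b/ccc meet in 0. 2c->2: no, bbcc/ccc meet in 2. 2c->3: ok.
aaa: 3a undefined. 3a->0: no, b/cca meet in 0. 3a->1: no, abbb/cca meet in 1. 3a->2: ok.
aab: 3b undefined. 3b->0: no, b/aabbb meet in 0. 3b->1: no, abbb/aabbb meet in 1. 3b->2: no, ccbcc/ccc meet in 3 with "c" left. 3b->3: no, aa/aabbb meet in 3. 3b->4: ok.
bcb: 2b undefined. 2b->0: ok.
cab: 4b undefined. 4b->0: no, b/cab meet in 0. 4b->1: no, abbb/cab meet in 1. 4b->2: no, b/aabbb meet in 0. 4b->3: no, aa/cab meet in 3. 4b->4: no, bcaa/caba meet in 4 with "a" left. Open state 5: 4b->5.
ccc: 3c undefined. 3c->0: no, b/ccc meet in 0. 3c->1: no, abbb/ccc meet in 1. 3c->2: ok.
aaba: 4a undefined. 4a->0: ok.
caba: 5a undefined. 5a->0: no, b/caba meet in 0. 5a->1: no, abbb/caba meet in 1. 5a->2: ok.
cabc: 5c undefined. 5c->0: ok.
ccbc: 4c undefined. 4c->0: no, ccbcc/bcbc meet in 2. 4c->1: ok.
aabbb: 5b undefined. 5b->0: no, b/aabbb meet in 0. 5b->1: no, abbb/aabbb meet in 1. 5b->2: ok.
All examples now run through 6 states with every (state, symbol) defined. Accept strings end in {0,1,3}, Reject strings end in {2,4,5}; accept={0,1,3}.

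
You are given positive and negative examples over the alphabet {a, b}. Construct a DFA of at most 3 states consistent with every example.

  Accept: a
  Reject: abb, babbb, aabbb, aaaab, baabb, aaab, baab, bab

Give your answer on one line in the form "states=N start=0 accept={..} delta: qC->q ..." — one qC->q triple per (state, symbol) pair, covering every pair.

states=2 start=0 accept={0} delta: 0a->0 0b->1 1a->0 1b->1

Grow the machine one transition at a time. Run the examples from 0; the earliest place one falls off (shortest prefix, ties alphabetical) gets sent to the lowest-numbered state that keeps every Accept/Reject pair distinguishable — a pair clashes when both reach the same state with identical unread suffix — and to a fresh state only if none does.
a: 0a undefined. 0a->0: ok.
b: 0b undefined. 0b->0: no, a/abb meet in 0. Open state 1: 0b->1.
ba: 1a undefined. 1a->0: ok.
abb: 1b undefined. 1b->0: no, a/abb meet in 0. 1b->1: ok.
All examples now run through 2 states with every (state, symbol) defined. Accept strings end in {0}, Reject strings end in {1}; accept={0}.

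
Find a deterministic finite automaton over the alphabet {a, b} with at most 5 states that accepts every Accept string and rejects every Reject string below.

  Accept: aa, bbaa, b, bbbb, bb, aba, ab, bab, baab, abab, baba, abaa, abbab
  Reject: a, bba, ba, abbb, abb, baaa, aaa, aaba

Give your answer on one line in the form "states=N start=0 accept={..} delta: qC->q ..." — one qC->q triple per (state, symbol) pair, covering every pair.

states=5 start=0 accept={0,2,3} delta: 0a->1 0b->0 1a->0 1b->2 2a->3 2b->4 3a->0 3b->0 4a->0 4b->1

State merging on the prefix tree: take the shortest (then alphabetical) example prefix whose next move is undefined and point that move at state 0, else 1, else 2, ...; a target is out if some Accept/Reject pair would then sit in one state with the same input left (inseparable). If every existing state is out, open a new one.
a: 0a undefined. 0a->0: no, aa/a meet in 0. Open state 1: 0a->1.
b: 0b undefined. 0b->0: ok.
aa: 1a undefined. 1a->0: ok.
ab: 1b undefined. 1b->0: no, aa/abbb meet in 0. 1b->1: no, ab/a meet in 1. Open state 2: 1b->2.
aba: 2a undefined. 2a->0: no, abaa/a meet in 1. 2a->1: no, aba/a meet in 1. 2a->2: no, abab/abb meet in 2 with "b" left. Open state 3: 2a->3.
abb: 2b undefined. 2b->0: no, aa/abbb meet in 0. 2b->1: no, ab/abbb meet in 2. 2b->2: no, ab/abbb meet in 2. 2b->3: no, aba/abb meet in 3. Open state 4: 2b->4.
abaa: 3a undefined. 3a->0: ok.
abab: 3b undefined. 3b->0: ok.
abba: 4a undefined. 4a->0: ok.
abbb: 4b undefined. 4b->0: no, aa/abbb meet in 0. 4b->1: ok.
All examples now run through 5 states with every (state, symbol) defined. Accept strings end in {0,2,3}, Reject strings end in {1,4}; accept={0,2,3}.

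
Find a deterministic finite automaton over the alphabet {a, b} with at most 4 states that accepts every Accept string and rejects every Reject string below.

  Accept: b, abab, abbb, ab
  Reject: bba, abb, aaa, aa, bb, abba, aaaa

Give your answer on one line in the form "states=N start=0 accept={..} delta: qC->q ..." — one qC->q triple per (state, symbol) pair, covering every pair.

states=2 start=0 accept={1} delta: 0a->0 0b->1 1a->0 1b->0

State merging on the prefix tree: take the shortest (then alphabetical) example prefix whose next move is undefined and point that move at state 0, else 1, else 2, ...; a target is out if some Accept/Reject pair would then sit in one state with the same input left (inseparable). If every existing state is out, open a new one.
a: 0a undefined. 0a->0: ok.
b: 0b undefined. 0b->0: no, b/bba meet in 0. Open state 1: 0b->1.
bb: 1b undefined. 1b->0: ok.
aba: 1a undefined. 1a->0: ok.
All examples now run through 2 states with every (state, symbol) defined. Accept strings end in {1}, Reject strings end in {0}; accept={1}.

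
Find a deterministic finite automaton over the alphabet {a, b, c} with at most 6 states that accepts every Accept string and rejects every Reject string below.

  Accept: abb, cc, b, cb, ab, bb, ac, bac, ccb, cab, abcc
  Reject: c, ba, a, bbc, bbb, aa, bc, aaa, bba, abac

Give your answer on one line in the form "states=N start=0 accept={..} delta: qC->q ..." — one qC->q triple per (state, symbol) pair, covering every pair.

states=5 start=0 accept={2,3,4} delta: 0a->1 0b->2 0c->1 1a->0 1b->3 1c->2 2a->1 2b->4 2c->0 3a->0 3b->2 3c->1 4a->0 4b->0 4c->0

Grow the machine one transition at a time. Run the examples from 0; the earliest place one falls off (shortest prefix, ties alphabetical) gets sent to the lowest-numbered state that keeps every Accept/Reject pair distinguishable — a pair clashes when both reach the same state with identical unread suffix — and to a fresh state only if none does.
a: 0a undefined. 0a->0: no, ac/c meet in 0 with "c" left. Open state 1: 0a->1.
b: 0b undefined. 0b->0: no, b/bbb meet in 0. 0b->1: no, abb/bbb meet in 1 with "bb" left. Open state 2: 0b->2.
c: 0c undefined. 0c->0: no, cc/c meet in 0. 0c->1: ok.
aa: 1a undefined. 1a->0: ok.
ab: 1b undefined. 1b->0: no, cc/abac meet in 1 with "c" left. 1b->1: no, abb/c meet in 1. 1b->2: no, bac/abac meet in 2 with "ac" left. Open state 3: 1b->3.
ac: 1c undefined. 1c->0: no, cc/aa meet in 0. 1c->1: no, cc/c meet in 1. 1c->2: ok.
ba: 2a undefined. 2a->0: no, bac/c meet in 1. 2a->1: ok.
bb: 2b undefined. 2b->0: no, cc/bbb meet in 2. 2b->1: no, cc/bbc meet in 2. 2b->2: no, cc/bbb meet in 2. 2b->3: no, abb/bbb meet in 3 with "b" left. Open state 4: 2b->4.
bc: 2c undefined. 2c->0: ok.
aba: 3a undefined. 3a->0: ok.
abb: 3b undefined. 3b->0: no, abb/aa meet in 0. 3b->1: no, abb/c meet in 1. 3b->2: ok.
abc: 3c undefined. 3c->0: no, abcc/c meet in 1. 3c->1: ok.
bba: 4a undefined. 4a->0: ok.
bbb: 4b undefined. 4b->0: ok.
bbc: 4c undefined. 4c->0: ok.
All examples now run through 5 states with every (state, symbol) defined. Accept strings end in {2,3,4}, Reject strings end in {0,1}; accept={2,3,4}.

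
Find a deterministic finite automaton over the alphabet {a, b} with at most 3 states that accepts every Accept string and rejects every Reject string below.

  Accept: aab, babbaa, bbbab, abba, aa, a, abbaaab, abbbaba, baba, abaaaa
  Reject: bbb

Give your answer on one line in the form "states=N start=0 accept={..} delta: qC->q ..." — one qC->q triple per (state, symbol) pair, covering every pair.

states=3 start=0 accept={0,1} delta: 0a->0 0b->1 1a->0 1b->2 2a->0 2b->2

State merging on the prefix tree: take the shortest (then alphabetical) example prefix whose next move is undefined and point that move at state 0, else 1, else 2, ...; a target is out if some Accept/Reject pair would then sit in one state with the same input left (inseparable). If every existing state is out, open a new one.
a: 0a undefined. 0a->0: ok.
b: 0b undefined. 0b->0: no, aab/bbb meet in 0. Open state 1: 0b->1.
ba: 1a undefined. 1a->0: ok.
bb: 1b undefined. 1b->0: no, aab/bbb meet in 1. 1b->1: no, aab/bbb meet in 1. Open state 2: 1b->2.
bbb: 2b undefined. 2b->0: no, aa/bbb meet in 0. 2b->1: no, aab/bbb meet in 1. 2b->2: ok.
abba: 2a undefined. 2a->0: ok.
All examples now run through 3 states with every (state, symbol) defined. Accept strings end in {0,1}, Reject strings end in {2}; accept={0,1}.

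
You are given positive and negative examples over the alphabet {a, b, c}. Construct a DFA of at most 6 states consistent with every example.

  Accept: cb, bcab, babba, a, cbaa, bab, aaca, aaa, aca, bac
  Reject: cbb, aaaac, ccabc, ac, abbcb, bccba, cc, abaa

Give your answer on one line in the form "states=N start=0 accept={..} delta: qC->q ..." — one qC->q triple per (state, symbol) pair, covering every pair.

states=4 start=0 accept={0,2,3} delta: 0a->0 0b->1 0c->1 1a->2 1b->3 1c->1 2a->1 2b->0 2c->0 3a->1 3b->1 3c->0

Fold the examples into a partial DFA from state 0: repeatedly fix the first undefined (state, symbol) met by the shortest-then-alphabetical prefix, trying targets in increasing order and rejecting any under which an Accept and a Reject string meet in one state with the same remainder; add a state when all current targets are rejected. Accepting states are where Accept strings end.
a: 0a undefined. 0a->0: ok.
b: 0b undefined. 0b->0: no, cb/abbcb meet in 0 with "cb" left. Open state 1: 0b->1.
c: 0c undefined. 0c->0: no, a/aaaac meet in 0. 0c->1: ok.
ba: 1a undefined. 1a->0: no, a/abaa meet in 0. 1a->1: no, aaca/aaaac meet in 1. Open state 2: 1a->2.
bc: 1c undefined. 1c->0: no, bcab/aaaac meet in 1. 1c->1: ok.
cb: 1b undefined. 1b->0: no, cb/abbcb meet in 0. 1b->1: no, cb/cbb meet in 1. 1b->2: no, bcab/cbb meet in 2 with "b" left. Open state 3: 1b->3.
bab: 2b undefined. 2b->0: ok.
bac: 2c undefined. 2c->0: ok.
cba: 3a undefined. 3a->0: no, bcab/bccba meet in 0. 3a->1: ok.
cbb: 3b undefined. 3b->0: no, bcab/cbb meet in 0. 3b->1: ok.
abaa: 2a undefined. 2a->0: no, bcab/abaa meet in 0. 2a->1: ok.
abbc: 3c undefined. 3c->0: ok.
All examples now run through 4 states with every (state, symbol) defined. Accept strings end in {0,2,3}, Reject strings end in {1}; accept={0,2,3}.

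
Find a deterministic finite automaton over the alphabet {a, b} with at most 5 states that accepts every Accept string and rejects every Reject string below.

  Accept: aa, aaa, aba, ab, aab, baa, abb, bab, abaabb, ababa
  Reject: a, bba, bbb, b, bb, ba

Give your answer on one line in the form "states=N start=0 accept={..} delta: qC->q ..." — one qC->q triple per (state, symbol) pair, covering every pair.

states=3 start=0 accept={2} delta: 0a->1 0b->0 1a->2 1b->2 2a->2 2b->2

Grow the machine one transition at a time. Run the examples from 0; the earliest place one falls off (shortest prefix, ties alphabetical) gets sent to the lowest-numbered state that keeps every Accept/Reject pair distinguishable — a pair clashes when both reach the same state with identical unread suffix — and to a fresh state only if none does.
a: 0a undefined. 0a->0: no, aa/a meet in 0. Open state 1: 0a->1.
b: 0b undefined. 0b->0: ok.
aa: 1a undefined. 1a->0: no, aa/bbb meet in 0. 1a->1: no, aa/a meet in 1. Open state 2: 1a->2.
ab: 1b undefined. 1b->0: no, aba/a meet in 1. 1b->1: no, ab/a meet in 1. 1b->2: ok.
aaa: 2a undefined. 2a->0: no, aaa/bbb meet in 0. 2a->1: no, aaa/a meet in 1. 2a->2: ok.
aab: 2b undefined. 2b->0: no, aab/bbb meet in 0. 2b->1: no, aab/a meet in 1. 2b->2: ok.
All examples now run through 3 states with every (state, symbol) defined. Accept strings end in {2}, Reject strings end in {0,1}; accept={2}.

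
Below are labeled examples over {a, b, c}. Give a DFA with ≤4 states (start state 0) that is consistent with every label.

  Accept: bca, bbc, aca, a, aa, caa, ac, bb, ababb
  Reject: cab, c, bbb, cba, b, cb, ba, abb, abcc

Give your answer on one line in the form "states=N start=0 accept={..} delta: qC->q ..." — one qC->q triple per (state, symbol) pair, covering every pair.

states=4 start=0 accept={1} delta: 0a->1 0b->2 0c->0 1a->1 1b->3 1c->1 2a->0 2b->1 2c->0 3a->0 3b->0 3c->0

Grow the machine one transition at a time. Run the examples from 0; the earliest place one falls off (shortest prefix, ties alphabetical) gets sent to the lowest-numbered state that keeps every Accept/Reject pair distinguishable — a pair clashes when both reach the same state with identical unread suffix — and to a fresh state only if none does.
a: 0a undefined. 0a->0: no, ac/c meet in 0 with "c" left. Open state 1: 0a->1.
b: 0b undefined. 0b->0: no, bbc/c meet in 0 with "c" left. 0b->1: no, a/b meet in 1. Open state 2: 0b->2.
c: 0c undefined. 0c->0: ok.
aa: 1a undefined. 1a->0: no, aa/c meet in 0. 1a->1: ok.
ab: 1b undefined. 1b->0: no, ababb/b meet in 2. 1b->1: no, a/cab meet in 1. 1b->2: no, bb/abb meet in 2 with "b" left. Open state 3: 1b->3.
ac: 1c undefined. 1c->0: no, ac/c meet in 0. 1c->1: ok.
ba: 2a undefined. 2a->0: ok.
bb: 2b undefined. 2b->0: no, bbc/c meet in 0. 2b->1: ok.
bc: 2c undefined. 2c->0: ok.
aba: 3a undefined. 3a->0: ok.
abb: 3b undefined. 3b->0: ok.
abc: 3c undefined. 3c->0: ok.
All examples now run through 4 states with every (state, symbol) defined. Accept strings end in {1}, Reject strings end in {0,2,3}; accept={1}.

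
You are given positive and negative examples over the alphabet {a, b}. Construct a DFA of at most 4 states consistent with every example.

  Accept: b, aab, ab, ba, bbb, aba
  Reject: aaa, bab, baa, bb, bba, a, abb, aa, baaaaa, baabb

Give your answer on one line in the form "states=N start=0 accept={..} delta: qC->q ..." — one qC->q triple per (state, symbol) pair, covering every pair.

states=3 start=0 accept={1,2} delta: 0a->0 0b->1 1a->2 1b->0 2a->0 2b->0

State merging on the prefix tree: take the shortest (then alphabetical) example prefix whose next move is undefined and point that move at state 0, else 1, else 2, ...; a target is out if some Accept/Reject pair would then sit in one state with the same input left (inseparable). If every existing state is out, open a new one.
a: 0a undefined. 0a->0: ok.
b: 0b undefined. 0b->0: no, b/aaa meet in 0. Open state 1: 0b->1.
ba: 1a undefined. 1a->0: no, b/bab meet in 1. 1a->1: no, b/baa meet in 1. Open state 2: 1a->2.
bb: 1b undefined. 1b->0: ok.
baa: 2a undefined. 2a->0: ok.
bab: 2b undefined. 2b->0: ok.
All examples now run through 3 states with every (state, symbol) defined. Accept strings end in {1,2}, Reject strings end in {0}; accept={1,2}.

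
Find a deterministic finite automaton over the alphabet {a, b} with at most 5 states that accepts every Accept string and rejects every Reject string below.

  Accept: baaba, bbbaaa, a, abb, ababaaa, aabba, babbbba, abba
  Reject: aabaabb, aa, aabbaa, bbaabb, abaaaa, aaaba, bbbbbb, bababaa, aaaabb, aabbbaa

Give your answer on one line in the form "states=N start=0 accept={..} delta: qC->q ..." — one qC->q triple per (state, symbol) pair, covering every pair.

Fold the examples into a partial DFA from state 0: repeatedly fix the first undefined (state, symbol) met by the shortest-then-alphabetical prefix, trying targets in increasing order and rejecting any under which an Accept and a Reject string meet in one state with the same remainder; add a state when all current targets are rejected. Accepting states are where Accept strings end.
a: 0a undefined. 0a->0: no, a/aa meet in 0. Open state 1: 0a->1.
b: 0b undefined. 0b->0: ok.
aa: 1a undefined. 1a->0: ok.
ab: 1b undefined. 1b->0: no, baaba/aaaba meet in 1. 1b->1: no, baaba/abaaaa meet in 1. Open state 2: 1b->2.
aba: 2a undefined. 2a->0: no, baaba/abaaaa meet in 1. 2a->1: no, baaba/aaaba meet in 1. 2a->2: ok.
abb: 2b undefined. 2b->0: no, abb/aabaabb meet in 0. 2b->1: no, baaba/bababaa meet in 1. 2b->2: no, abb/abaaaa meet in 2. Open state 3: 2b->3.
abba: 3a undefined. 3a->0: no, baaba/bababaa meet in 1. 3a->1: ok.
babbb: 3b undefined. 3b->0: ok.
All examples now run through 4 states with every (state, symbol) defined. Accept strings end in {1,3}, Reject strings end in {0,2}; accept={1,3}.

states=4 start=0 accept={1,3} delta: 0a->1 0b->0 1a->0 1b->2 2a->2 2b->3 3a->1 3b->0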